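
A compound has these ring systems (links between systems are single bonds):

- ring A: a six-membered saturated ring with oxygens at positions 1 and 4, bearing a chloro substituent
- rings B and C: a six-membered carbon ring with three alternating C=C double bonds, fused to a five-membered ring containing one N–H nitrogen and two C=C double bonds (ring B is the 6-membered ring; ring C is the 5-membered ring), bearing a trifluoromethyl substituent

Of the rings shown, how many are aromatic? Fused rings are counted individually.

Ring A has only sp³ atoms, so it is not fully conjugated — not aromatic (1,4-dioxane).
Rings B and C form a fused bicyclic system (with one N–H) with 9 sp² atoms and 10 π electrons from ring double bonds plus a heteroatom lone pair. 10 = 4(2)+2, so the system is aromatic and both rings count as aromatic (indole).
Aromatic: B, C. Total: 2.

2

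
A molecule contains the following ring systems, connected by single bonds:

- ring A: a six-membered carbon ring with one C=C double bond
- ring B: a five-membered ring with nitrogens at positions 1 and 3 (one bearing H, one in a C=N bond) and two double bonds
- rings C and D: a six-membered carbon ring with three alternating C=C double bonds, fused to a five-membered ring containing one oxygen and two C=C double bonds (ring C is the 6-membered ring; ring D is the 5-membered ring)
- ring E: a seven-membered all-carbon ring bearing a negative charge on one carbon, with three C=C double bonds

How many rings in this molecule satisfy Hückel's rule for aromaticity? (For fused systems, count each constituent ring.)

Ring A has four sp³ carbons, so it is not fully conjugated — not aromatic (cyclohexene).
Ring B is planar and fully conjugated; 2 ring double bonds (4 π electrons) plus a heteroatom lone pair (2) give 6 π electrons. 6 = 4(1)+2, so ring B is aromatic (imidazole).
Rings C and D form a fused bicyclic system (with one oxygen) with 9 sp² atoms and 10 π electrons from ring double bonds plus a heteroatom lone pair. 10 = 4(2)+2, so the system is aromatic and both rings count as aromatic (benzofuran).
Ring E has only sp² ring atoms; a planar conformation would have a fully conjugated π system of 8 electrons. But 8 = 4(2), which is 4n not 4n+2, so ring E is not aromatic (cycloheptatrienyl anion).
Aromatic: B, C, D. Total: 3.

3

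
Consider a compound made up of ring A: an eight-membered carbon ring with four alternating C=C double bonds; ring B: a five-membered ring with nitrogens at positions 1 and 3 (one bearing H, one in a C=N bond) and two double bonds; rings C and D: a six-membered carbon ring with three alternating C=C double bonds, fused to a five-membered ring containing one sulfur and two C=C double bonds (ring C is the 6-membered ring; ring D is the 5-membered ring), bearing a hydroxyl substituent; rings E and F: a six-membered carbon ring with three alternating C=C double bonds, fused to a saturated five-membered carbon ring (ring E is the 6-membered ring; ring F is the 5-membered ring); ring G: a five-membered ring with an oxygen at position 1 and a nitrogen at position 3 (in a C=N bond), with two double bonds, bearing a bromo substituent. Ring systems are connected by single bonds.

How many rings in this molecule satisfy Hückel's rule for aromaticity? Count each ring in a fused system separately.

5

Ring A has only sp² ring atoms; a planar conformation would have a fully conjugated π system of 8 electrons. But 8 = 4(2), which is 4n not 4n+2, so ring A is not aromatic (cyclooctatetraene) — cyclooctatetraene distorts into a non-planar tub to avoid antiaromaticity.
Ring B has a continuous p-orbital overlap around the ring; 2 ring double bonds (4 π electrons) plus a heteroatom lone pair (2) give 6 π electrons. 6 = 4(1)+2, so ring B is aromatic (imidazole).
Rings C and D form a fused bicyclic system (with one sulfur) with 9 sp² atoms and 10 π electrons from ring double bonds plus a heteroatom lone pair. 10 = 4(2)+2, so the system is aromatic and both rings count as aromatic (benzothiophene).
Ring E is fully conjugated (every ring atom contributes a p orbital); 3 ring double bonds give 6 π electrons. 6 = 4(1)+2, so ring E is aromatic (benzene ring).
Ring F has three sp³ carbons, so it is not fully conjugated — not aromatic (cyclopentane ring).
Ring G has a continuous p-orbital overlap around the ring; 2 ring double bonds (4 π electrons) plus a heteroatom lone pair (2) give 6 π electrons. That satisfies 4n+2 with n=1, so ring G is aromatic (oxazole).
Aromatic: B, C, D, E, G. Total: 5.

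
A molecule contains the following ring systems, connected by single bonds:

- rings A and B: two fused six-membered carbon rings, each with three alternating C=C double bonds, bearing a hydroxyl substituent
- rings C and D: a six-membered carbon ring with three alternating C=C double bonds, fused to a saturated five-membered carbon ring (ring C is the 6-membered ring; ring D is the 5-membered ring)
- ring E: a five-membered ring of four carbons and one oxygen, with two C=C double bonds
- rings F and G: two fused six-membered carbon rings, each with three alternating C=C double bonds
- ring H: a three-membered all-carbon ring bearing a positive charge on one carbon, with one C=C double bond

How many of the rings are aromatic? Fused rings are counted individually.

Rings A and B form a fused bicyclic system with 10 sp² atoms and 10 π electrons from ring double bonds. 10 = 4(2)+2, so the system is aromatic and both rings count as aromatic (naphthalene).
Ring C has a continuous p-orbital overlap around the ring; 3 ring double bonds give 6 π electrons. That satisfies 4n+2 with n=1, so ring C is aromatic (benzene ring).
Ring D has three sp³ carbons, so it is not fully conjugated — not aromatic (cyclopentane ring).
Ring E is fully conjugated (every ring atom contributes a p orbital); 2 ring double bonds (4 π electrons) plus a heteroatom lone pair (2) give 6 π electrons. That satisfies 4n+2 with n=1, so ring E is aromatic (furan).
Rings F and G form a fused bicyclic system with 10 sp² atoms and 10 π electrons from ring double bonds. 10 = 4(2)+2, so the system is aromatic and both rings count as aromatic (naphthalene).
Ring H is planar and fully conjugated; 1 ring double bond (2 π electrons) plus the carbocation's empty p orbital (0, but keeps the ring conjugated) give 2 π electrons. That satisfies 4n+2 with n=0, so ring H is aromatic (cyclopropenyl cation).
Aromatic: A, B, C, E, F, G, H. Total: 7.

7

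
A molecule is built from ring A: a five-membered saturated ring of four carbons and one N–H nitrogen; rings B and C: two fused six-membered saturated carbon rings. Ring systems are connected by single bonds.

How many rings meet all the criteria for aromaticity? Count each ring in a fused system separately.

0

Ring A has only sp³ atoms, so it is not fully conjugated — not aromatic (pyrrolidine).
Ring B has only sp³ atoms, so it is not fully conjugated — not aromatic (cyclohexane ring).
Ring C has only sp³ atoms, so it is not fully conjugated — not aromatic (cyclohexane ring).
No ring is aromatic. Total: 0.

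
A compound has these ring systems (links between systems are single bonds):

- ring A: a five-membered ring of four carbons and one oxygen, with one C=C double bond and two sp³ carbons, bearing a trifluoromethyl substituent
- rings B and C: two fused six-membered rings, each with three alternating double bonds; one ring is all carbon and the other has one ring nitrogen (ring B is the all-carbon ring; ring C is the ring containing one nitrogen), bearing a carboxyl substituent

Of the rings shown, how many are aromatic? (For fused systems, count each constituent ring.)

2

Ring A has two sp³ carbons, so it is not fully conjugated — not aromatic (2,3-dihydrofuran).
Rings B and C form a fused bicyclic system (with one nitrogen) with 10 sp² atoms and 10 π electrons from ring double bonds. 10 = 4(2)+2, so the system is aromatic and both rings count as aromatic (quinoline).
Aromatic: B, C. Total: 2.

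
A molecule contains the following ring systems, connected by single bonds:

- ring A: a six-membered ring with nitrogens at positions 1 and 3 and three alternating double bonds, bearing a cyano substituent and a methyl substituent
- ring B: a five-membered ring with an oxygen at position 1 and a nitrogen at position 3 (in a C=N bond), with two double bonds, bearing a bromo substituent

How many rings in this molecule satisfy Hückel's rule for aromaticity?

Ring A is fully conjugated (every ring atom contributes a p orbital); 3 ring double bonds give 6 π electrons. Since 6 = 4n+2 (n=1), ring A is aromatic (pyrimidine).
Ring B is fully conjugated (every ring atom contributes a p orbital); 2 ring double bonds (4 π electrons) plus a heteroatom lone pair (2) give 6 π electrons. Since 6 = 4n+2 (n=1), ring B is aromatic (oxazole).
Aromatic: A, B. Total: 2.

2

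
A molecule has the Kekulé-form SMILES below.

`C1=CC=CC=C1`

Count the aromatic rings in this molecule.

1

The SMILES encodes a six-membered carbon ring with three alternating C=C double bonds.
The 6-membered ring has a continuous p-orbital overlap around the ring; 3 ring double bonds give 6 π electrons. That satisfies 4n+2 with n=1, so it is aromatic (benzene).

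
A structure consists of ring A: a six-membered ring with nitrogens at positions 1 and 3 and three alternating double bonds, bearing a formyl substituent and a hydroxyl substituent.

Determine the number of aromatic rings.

Ring A is planar and fully conjugated; 3 ring double bonds give 6 π electrons. Since 6 = 4n+2 (n=1), ring A is aromatic (pyrimidine).

1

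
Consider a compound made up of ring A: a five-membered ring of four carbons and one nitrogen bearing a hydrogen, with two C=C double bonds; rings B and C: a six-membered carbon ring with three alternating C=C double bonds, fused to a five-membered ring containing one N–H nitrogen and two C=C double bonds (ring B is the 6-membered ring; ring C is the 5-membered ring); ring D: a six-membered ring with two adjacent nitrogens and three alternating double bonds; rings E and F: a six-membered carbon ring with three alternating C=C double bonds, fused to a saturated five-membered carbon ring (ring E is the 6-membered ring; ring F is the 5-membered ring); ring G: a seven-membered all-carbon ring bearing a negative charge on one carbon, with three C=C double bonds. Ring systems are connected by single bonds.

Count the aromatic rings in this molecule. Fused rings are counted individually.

5

Ring A is planar and fully conjugated; 2 ring double bonds (4 π electrons) plus a heteroatom lone pair (2) give 6 π electrons. 6 = 4(1)+2, so ring A is aromatic (pyrrole).
Rings B and C form a fused bicyclic system (with one N–H) with 9 sp² atoms and 10 π electrons from ring double bonds plus a heteroatom lone pair. 10 = 4(2)+2, so the system is aromatic and both rings count as aromatic (indole).
Ring D is fully conjugated (every ring atom contributes a p orbital); 3 ring double bonds give 6 π electrons. Since 6 = 4n+2 (n=1), ring D is aromatic (pyridazine).
Ring E has a continuous p-orbital overlap around the ring; 3 ring double bonds give 6 π electrons. That satisfies 4n+2 with n=1, so ring E is aromatic (benzene ring).
Ring F has three sp³ carbons, so it is not fully conjugated — not aromatic (cyclopentane ring).
Ring G has only sp² ring atoms; a planar conformation would have a fully conjugated π system of 8 electrons. But 8 = 4(2), which is 4n not 4n+2, so ring G is not aromatic (cycloheptatrienyl anion).
Aromatic: A, B, C, D, E. Total: 5.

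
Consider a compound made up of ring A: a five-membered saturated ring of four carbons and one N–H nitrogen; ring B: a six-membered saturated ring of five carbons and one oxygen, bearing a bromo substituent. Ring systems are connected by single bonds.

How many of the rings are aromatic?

Ring A has only sp³ atoms, so it is not fully conjugated — not aromatic (pyrrolidine).
Ring B has only sp³ atoms, so it is not fully conjugated — not aromatic (tetrahydropyran).
No ring is aromatic. Total: 0.

0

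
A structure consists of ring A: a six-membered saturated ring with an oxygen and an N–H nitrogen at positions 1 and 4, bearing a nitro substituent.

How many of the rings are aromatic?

Ring A has only sp³ atoms, so it is not fully conjugated — not aromatic (morpholine).

0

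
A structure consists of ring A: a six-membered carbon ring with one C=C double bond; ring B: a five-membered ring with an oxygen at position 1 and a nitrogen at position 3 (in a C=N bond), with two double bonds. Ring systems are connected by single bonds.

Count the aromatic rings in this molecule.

1

Ring A has four sp³ carbons, so it is not fully conjugated — not aromatic (cyclohexene).
Ring B is planar and fully conjugated; 2 ring double bonds (4 π electrons) plus a heteroatom lone pair (2) give 6 π electrons. 6 = 4(1)+2, so ring B is aromatic (oxazole).
Aromatic: B. Total: 1.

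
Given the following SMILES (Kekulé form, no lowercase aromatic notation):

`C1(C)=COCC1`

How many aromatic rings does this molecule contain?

The SMILES encodes a five-membered ring of four carbons and one oxygen, with one C=C double bond and two sp³ carbons.
The 5-membered ring with one oxygen has two sp³ carbons, so it is not fully conjugated — not aromatic (2,3-dihydrofuran).

0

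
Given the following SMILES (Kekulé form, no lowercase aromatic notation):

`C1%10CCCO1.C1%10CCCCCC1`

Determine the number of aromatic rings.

The SMILES encodes a five-membered saturated ring of four carbons and one oxygen; a seven-membered saturated carbon ring.
The 5-membered ring with one oxygen has only sp³ atoms, so it is not fully conjugated — not aromatic (tetrahydrofuran).
The 7-membered ring has only sp³ atoms, so it is not fully conjugated — not aromatic (cycloheptane).
None of the rings are aromatic. Total: 0.

0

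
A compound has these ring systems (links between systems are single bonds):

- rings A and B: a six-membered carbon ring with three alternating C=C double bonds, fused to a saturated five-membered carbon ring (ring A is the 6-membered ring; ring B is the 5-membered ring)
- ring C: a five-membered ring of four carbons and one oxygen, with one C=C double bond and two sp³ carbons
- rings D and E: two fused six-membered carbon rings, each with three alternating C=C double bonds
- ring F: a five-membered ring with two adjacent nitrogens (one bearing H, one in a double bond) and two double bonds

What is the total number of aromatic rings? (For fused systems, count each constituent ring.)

4

Ring A is planar and fully conjugated; 3 ring double bonds give 6 π electrons. 6 = 4(1)+2, so ring A is aromatic (benzene ring).
Ring B has three sp³ carbons, so it is not fully conjugated — not aromatic (cyclopentane ring).
Ring C has two sp³ carbons, so it is not fully conjugated — not aromatic (2,3-dihydrofuran).
Rings D and E form a fused bicyclic system with 10 sp² atoms and 10 π electrons from ring double bonds. 10 = 4(2)+2, so the system is aromatic and both rings count as aromatic (naphthalene).
Ring F has a continuous p-orbital overlap around the ring; 2 ring double bonds (4 π electrons) plus a heteroatom lone pair (2) give 6 π electrons. 6 = 4(1)+2, so ring F is aromatic (pyrazole).
Aromatic: A, D, E, F. Total: 4.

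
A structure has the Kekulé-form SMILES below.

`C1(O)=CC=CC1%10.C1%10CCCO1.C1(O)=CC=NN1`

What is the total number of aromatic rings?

The SMILES encodes a five-membered carbon ring with two conjugated C=C double bonds and one sp³ carbon; a five-membered saturated ring of four carbons and one oxygen; a five-membered ring with two adjacent nitrogens (one bearing H, one in a double bond) and two double bonds.
The 5-membered ring has one sp³ carbon, so it is not fully conjugated — not aromatic (cyclopentadiene).
The 5-membered ring with one oxygen has only sp³ atoms, so it is not fully conjugated — not aromatic (tetrahydrofuran).
The 5-membered ring with two adjacent nitrogens (one N–H, one =N–) is planar and fully conjugated; 2 ring double bonds (4 π electrons) plus a heteroatom lone pair (2) give 6 π electrons. 6 = 4(1)+2, so it is aromatic (pyrazole).
1 of the 3 rings is aromatic. Total: 1.

1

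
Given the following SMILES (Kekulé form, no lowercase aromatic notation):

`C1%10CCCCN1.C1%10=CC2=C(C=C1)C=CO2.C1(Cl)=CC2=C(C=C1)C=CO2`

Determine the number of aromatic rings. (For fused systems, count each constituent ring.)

4

The SMILES encodes a six-membered saturated ring of five carbons and one N–H nitrogen; a six-membered carbon ring with three alternating C=C double bonds, fused to a five-membered ring containing one oxygen and two C=C double bonds; a six-membered carbon ring with three alternating C=C double bonds, fused to a five-membered ring containing one oxygen and two C=C double bonds.
The 6-membered ring with one N–H has only sp³ atoms, so it is not fully conjugated — not aromatic (piperidine).
The fused 6/5-membered bicyclic (with one oxygen) is a single π system with 9 sp² atoms and 10 π electrons from ring double bonds plus a heteroatom lone pair. 10 = 4(2)+2, so the system is aromatic and both rings count as aromatic (benzofuran).
The fused 6/5-membered bicyclic (with one oxygen) is a single π system with 9 sp² atoms and 10 π electrons from ring double bonds plus a heteroatom lone pair. 10 = 4(2)+2, so the system is aromatic and both rings count as aromatic (benzofuran).
4 of the 5 rings are aromatic. Total: 4.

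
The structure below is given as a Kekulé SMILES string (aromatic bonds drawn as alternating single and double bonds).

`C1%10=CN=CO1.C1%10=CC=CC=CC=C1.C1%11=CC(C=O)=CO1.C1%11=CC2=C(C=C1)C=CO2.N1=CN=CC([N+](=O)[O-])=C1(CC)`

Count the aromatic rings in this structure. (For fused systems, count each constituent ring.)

5

The SMILES encodes a five-membered ring with an oxygen at position 1 and a nitrogen at position 3 (in a C=N bond), with two double bonds; an eight-membered carbon ring with four alternating C=C double bonds; a five-membered ring of four carbons and one oxygen, with two C=C double bonds; a six-membered carbon ring with three alternating C=C double bonds, fused to a five-membered ring containing one oxygen and two C=C double bonds; a six-membered ring with nitrogens at positions 1 and 3 and three alternating double bonds.
The 5-membered ring with one oxygen and one =N– has a continuous p-orbital overlap around the ring; 2 ring double bonds (4 π electrons) plus a heteroatom lone pair (2) give 6 π electrons. Since 6 = 4n+2 (n=1), it is aromatic (oxazole).
The 8-membered ring has only sp² ring atoms; a planar conformation would have a fully conjugated π system of 8 electrons. But 8 = 4(2), which is 4n not 4n+2, so it is not aromatic (cyclooctatetraene) — cyclooctatetraene distorts into a non-planar tub to avoid antiaromaticity.
The 5-membered ring with one oxygen has a continuous p-orbital overlap around the ring; 2 ring double bonds (4 π electrons) plus a heteroatom lone pair (2) give 6 π electrons. That satisfies 4n+2 with n=1, so it is aromatic (furan).
The fused 6/5-membered bicyclic (with one oxygen) is a single π system with 9 sp² atoms and 10 π electrons from ring double bonds plus a heteroatom lone pair. 10 = 4(2)+2, so the system is aromatic and both rings count as aromatic (benzofuran).
The 6-membered ring with two nitrogens (1,3) has a continuous p-orbital overlap around the ring; 3 ring double bonds give 6 π electrons. 6 = 4(1)+2, so it is aromatic (pyrimidine).
5 of the 6 rings are aromatic. Total: 5.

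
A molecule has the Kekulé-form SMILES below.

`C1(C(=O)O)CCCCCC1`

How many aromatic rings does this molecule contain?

0

The SMILES encodes a seven-membered saturated carbon ring.
The 7-membered ring has only sp³ atoms, so it is not fully conjugated — not aromatic (cycloheptane).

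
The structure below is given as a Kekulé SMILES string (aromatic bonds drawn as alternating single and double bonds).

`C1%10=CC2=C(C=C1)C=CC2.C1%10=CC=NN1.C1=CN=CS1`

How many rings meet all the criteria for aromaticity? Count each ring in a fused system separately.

3

The SMILES encodes a six-membered carbon ring with three alternating C=C double bonds, fused to a five-membered carbon ring containing one C=C double bond and one sp³ carbon; a five-membered ring with two adjacent nitrogens (one bearing H, one in a double bond) and two double bonds; a five-membered ring with a sulfur at position 1 and a nitrogen at position 3 (in a C=N bond), with two double bonds.
The 6-membered ring has a continuous p-orbital overlap around the ring; 3 ring double bonds give 6 π electrons. That satisfies 4n+2 with n=1, so it is aromatic (benzene ring).
The 5-membered ring has one sp³ carbon, so it is not fully conjugated — not aromatic (cyclopentene ring).
The 5-membered ring with two adjacent nitrogens (one N–H, one =N–) has a continuous p-orbital overlap around the ring; 2 ring double bonds (4 π electrons) plus a heteroatom lone pair (2) give 6 π electrons. 6 = 4(1)+2, so it is aromatic (pyrazole).
The 5-membered ring with one sulfur and one =N– is planar and fully conjugated; 2 ring double bonds (4 π electrons) plus a heteroatom lone pair (2) give 6 π electrons. That satisfies 4n+2 with n=1, so it is aromatic (thiazole).
3 of the 4 rings are aromatic. Total: 3.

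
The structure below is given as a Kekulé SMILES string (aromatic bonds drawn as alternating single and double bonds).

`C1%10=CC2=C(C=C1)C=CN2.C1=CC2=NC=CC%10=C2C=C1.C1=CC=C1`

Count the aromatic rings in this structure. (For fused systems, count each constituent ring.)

The SMILES encodes a six-membered carbon ring with three alternating C=C double bonds, fused to a five-membered ring containing one N–H nitrogen and two C=C double bonds; two fused six-membered rings, each with three alternating double bonds; one ring is all carbon and the other has one ring nitrogen; a four-membered carbon ring with two alternating C=C double bonds.
The fused 6/5-membered bicyclic (with one N–H) is a single π system with 9 sp² atoms and 10 π electrons from ring double bonds plus a heteroatom lone pair. 10 = 4(2)+2, so the system is aromatic and both rings count as aromatic (indole).
The fused 6/6-membered bicyclic (with one nitrogen) is a single π system with 10 sp² atoms and 10 π electrons from ring double bonds. 10 = 4(2)+2, so the system is aromatic and both rings count as aromatic (quinoline).
The 4-membered ring has only sp² ring atoms; a planar conformation would have a fully conjugated π system of 4 electrons. But 4 = 4(1), which is 4n not 4n+2, so it is not aromatic (cyclobutadiene) — cyclobutadiene is antiaromatic and distorts to a rectangle.
4 of the 5 rings are aromatic. Total: 4.

4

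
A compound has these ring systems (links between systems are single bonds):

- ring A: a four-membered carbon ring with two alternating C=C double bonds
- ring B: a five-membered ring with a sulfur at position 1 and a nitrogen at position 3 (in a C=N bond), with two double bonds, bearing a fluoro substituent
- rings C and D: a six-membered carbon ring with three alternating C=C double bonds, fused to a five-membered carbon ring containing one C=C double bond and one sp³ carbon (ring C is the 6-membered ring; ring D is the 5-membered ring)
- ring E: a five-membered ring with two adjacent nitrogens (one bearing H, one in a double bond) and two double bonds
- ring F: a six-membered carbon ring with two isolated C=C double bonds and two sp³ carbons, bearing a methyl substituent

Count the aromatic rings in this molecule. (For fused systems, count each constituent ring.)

Ring A has only sp² ring atoms; a planar conformation would have a fully conjugated π system of 4 electrons. But 4 = 4(1), which is 4n not 4n+2, so ring A is not aromatic (cyclobutadiene) — cyclobutadiene is antiaromatic and distorts to a rectangle.
Ring B has a continuous p-orbital overlap around the ring; 2 ring double bonds (4 π electrons) plus a heteroatom lone pair (2) give 6 π electrons. That satisfies 4n+2 with n=1, so ring B is aromatic (thiazole).
Ring C is planar and fully conjugated; 3 ring double bonds give 6 π electrons. That satisfies 4n+2 with n=1, so ring C is aromatic (benzene ring).
Ring D has one sp³ carbon, so it is not fully conjugated — not aromatic (cyclopentene ring).
Ring E is fully conjugated (every ring atom contributes a p orbital); 2 ring double bonds (4 π electrons) plus a heteroatom lone pair (2) give 6 π electrons. 6 = 4(1)+2, so ring E is aromatic (pyrazole).
Ring F has two sp³ carbons, so it is not fully conjugated — not aromatic (1,4-cyclohexadiene).
Aromatic: B, C, E. Total: 3.

3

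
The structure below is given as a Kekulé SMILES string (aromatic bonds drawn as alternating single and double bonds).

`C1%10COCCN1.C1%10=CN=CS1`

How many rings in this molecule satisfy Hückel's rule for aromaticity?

The SMILES encodes a six-membered saturated ring with an oxygen and an N–H nitrogen at positions 1 and 4; a five-membered ring with a sulfur at position 1 and a nitrogen at position 3 (in a C=N bond), with two double bonds.
The 6-membered ring with one oxygen and one N–H (1,4) has only sp³ atoms, so it is not fully conjugated — not aromatic (morpholine).
The 5-membered ring with one sulfur and one =N– has a continuous p-orbital overlap around the ring; 2 ring double bonds (4 π electrons) plus a heteroatom lone pair (2) give 6 π electrons. Since 6 = 4n+2 (n=1), it is aromatic (thiazole).
1 of the 2 rings is aromatic. Total: 1.

1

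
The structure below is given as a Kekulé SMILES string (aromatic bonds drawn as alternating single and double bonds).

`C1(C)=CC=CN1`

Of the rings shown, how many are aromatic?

The SMILES encodes a five-membered ring of four carbons and one nitrogen bearing a hydrogen, with two C=C double bonds.
The 5-membered ring with one N–H has a continuous p-orbital overlap around the ring; 2 ring double bonds (4 π electrons) plus a heteroatom lone pair (2) give 6 π electrons. Since 6 = 4n+2 (n=1), it is aromatic (pyrrole).

1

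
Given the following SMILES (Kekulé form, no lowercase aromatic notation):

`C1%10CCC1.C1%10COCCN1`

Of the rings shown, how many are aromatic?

0

The SMILES encodes a four-membered saturated carbon ring; a six-membered saturated ring with an oxygen and an N–H nitrogen at positions 1 and 4.
The 4-membered ring has only sp³ atoms, so it is not fully conjugated — not aromatic (cyclobutane).
The 6-membered ring with one oxygen and one N–H (1,4) has only sp³ atoms, so it is not fully conjugated — not aromatic (morpholine).
None of the rings are aromatic. Total: 0.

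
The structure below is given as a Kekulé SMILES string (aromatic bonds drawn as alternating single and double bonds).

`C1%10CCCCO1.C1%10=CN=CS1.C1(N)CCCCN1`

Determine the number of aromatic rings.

1

The SMILES encodes a six-membered saturated ring of five carbons and one oxygen; a five-membered ring with a sulfur at position 1 and a nitrogen at position 3 (in a C=N bond), with two double bonds; a six-membered saturated ring of five carbons and one N–H nitrogen.
The 6-membered ring with one oxygen has only sp³ atoms, so it is not fully conjugated — not aromatic (tetrahydropyran).
The 5-membered ring with one sulfur and one =N– has a continuous p-orbital overlap around the ring; 2 ring double bonds (4 π electrons) plus a heteroatom lone pair (2) give 6 π electrons. That satisfies 4n+2 with n=1, so it is aromatic (thiazole).
The 6-membered ring with one N–H has only sp³ atoms, so it is not fully conjugated — not aromatic (piperidine).
1 of the 3 rings is aromatic. Total: 1.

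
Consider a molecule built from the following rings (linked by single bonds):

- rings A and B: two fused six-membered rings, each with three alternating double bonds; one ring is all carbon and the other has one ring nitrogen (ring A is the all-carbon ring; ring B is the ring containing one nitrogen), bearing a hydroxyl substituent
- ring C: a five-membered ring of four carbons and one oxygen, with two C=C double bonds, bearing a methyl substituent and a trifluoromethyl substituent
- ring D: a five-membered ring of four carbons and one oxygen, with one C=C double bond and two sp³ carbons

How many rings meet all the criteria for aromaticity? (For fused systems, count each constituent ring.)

Rings A and B form a fused bicyclic system (with one nitrogen) with 10 sp² atoms and 10 π electrons from ring double bonds. 10 = 4(2)+2, so the system is aromatic and both rings count as aromatic (quinoline).
Ring C has a continuous p-orbital overlap around the ring; 2 ring double bonds (4 π electrons) plus a heteroatom lone pair (2) give 6 π electrons. That satisfies 4n+2 with n=1, so ring C is aromatic (furan).
Ring D has two sp³ carbons, so it is not fully conjugated — not aromatic (2,3-dihydrofuran).
Aromatic: A, B, C. Total: 3.

3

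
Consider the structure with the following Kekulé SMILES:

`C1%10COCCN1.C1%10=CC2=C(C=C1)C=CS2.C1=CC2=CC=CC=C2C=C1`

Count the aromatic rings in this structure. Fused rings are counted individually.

The SMILES encodes a six-membered saturated ring with an oxygen and an N–H nitrogen at positions 1 and 4; a six-membered carbon ring with three alternating C=C double bonds, fused to a five-membered ring containing one sulfur and two C=C double bonds; two fused six-membered carbon rings, each with three alternating C=C double bonds.
The 6-membered ring with one oxygen and one N–H (1,4) has only sp³ atoms, so it is not fully conjugated — not aromatic (morpholine).
The fused 6/5-membered bicyclic (with one sulfur) is a single π system with 9 sp² atoms and 10 π electrons from ring double bonds plus a heteroatom lone pair. 10 = 4(2)+2, so the system is aromatic and both rings count as aromatic (benzothiophene).
The fused 6/6-membered bicyclic is a single π system with 10 sp² atoms and 10 π electrons from ring double bonds. 10 = 4(2)+2, so the system is aromatic and both rings count as aromatic (naphthalene).
4 of the 5 rings are aromatic. Total: 4.

4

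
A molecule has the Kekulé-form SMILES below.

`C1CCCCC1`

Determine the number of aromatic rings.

0

The SMILES encodes a six-membered saturated carbon ring.
The 6-membered ring has only sp³ atoms, so it is not fully conjugated — not aromatic (cyclohexane).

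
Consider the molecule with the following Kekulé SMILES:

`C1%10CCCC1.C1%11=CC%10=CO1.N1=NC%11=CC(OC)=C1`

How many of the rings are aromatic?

2

The SMILES encodes a five-membered saturated carbon ring; a five-membered ring of four carbons and one oxygen, with two C=C double bonds; a six-membered ring with two adjacent nitrogens and three alternating double bonds.
The 5-membered ring has only sp³ atoms, so it is not fully conjugated — not aromatic (cyclopentane).
The 5-membered ring with one oxygen is planar and fully conjugated; 2 ring double bonds (4 π electrons) plus a heteroatom lone pair (2) give 6 π electrons. That satisfies 4n+2 with n=1, so it is aromatic (furan).
The 6-membered ring with two nitrogens (1,2) is fully conjugated (every ring atom contributes a p orbital); 3 ring double bonds give 6 π electrons. 6 = 4(1)+2, so it is aromatic (pyridazine).
2 of the 3 rings are aromatic. Total: 2.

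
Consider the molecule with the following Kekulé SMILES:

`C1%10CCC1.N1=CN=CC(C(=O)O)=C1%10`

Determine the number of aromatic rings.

The SMILES encodes a four-membered saturated carbon ring; a six-membered ring with nitrogens at positions 1 and 3 and three alternating double bonds.
The 4-membered ring has only sp³ atoms, so it is not fully conjugated — not aromatic (cyclobutane).
The 6-membered ring with two nitrogens (1,3) has a continuous p-orbital overlap around the ring; 3 ring double bonds give 6 π electrons. Since 6 = 4n+2 (n=1), it is aromatic (pyrimidine).
1 of the 2 rings is aromatic. Total: 1.

1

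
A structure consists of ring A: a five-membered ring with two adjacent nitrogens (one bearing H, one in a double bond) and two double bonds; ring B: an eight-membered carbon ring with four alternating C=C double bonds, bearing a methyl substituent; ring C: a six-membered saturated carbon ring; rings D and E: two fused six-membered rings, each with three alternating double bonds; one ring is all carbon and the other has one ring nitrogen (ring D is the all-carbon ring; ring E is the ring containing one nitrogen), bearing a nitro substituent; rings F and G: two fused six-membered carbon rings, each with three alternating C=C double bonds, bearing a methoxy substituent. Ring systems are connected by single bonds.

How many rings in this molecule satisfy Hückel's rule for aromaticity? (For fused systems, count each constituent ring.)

Ring A is fully conjugated (every ring atom contributes a p orbital); 2 ring double bonds (4 π electrons) plus a heteroatom lone pair (2) give 6 π electrons. That satisfies 4n+2 with n=1, so ring A is aromatic (pyrazole).
Ring B has only sp² ring atoms; a planar conformation would have a fully conjugated π system of 8 electrons. But 8 = 4(2), which is 4n not 4n+2, so ring B is not aromatic (cyclooctatetraene) — cyclooctatetraene distorts into a non-planar tub to avoid antiaromaticity.
Ring C has only sp³ atoms, so it is not fully conjugated — not aromatic (cyclohexane).
Rings D and E form a fused bicyclic system (with one nitrogen) with 10 sp² atoms and 10 π electrons from ring double bonds. 10 = 4(2)+2, so the system is aromatic and both rings count as aromatic (quinoline).
Rings F and G form a fused bicyclic system with 10 sp² atoms and 10 π electrons from ring double bonds. 10 = 4(2)+2, so the system is aromatic and both rings count as aromatic (naphthalene).
Aromatic: A, D, E, F, G. Total: 5.

5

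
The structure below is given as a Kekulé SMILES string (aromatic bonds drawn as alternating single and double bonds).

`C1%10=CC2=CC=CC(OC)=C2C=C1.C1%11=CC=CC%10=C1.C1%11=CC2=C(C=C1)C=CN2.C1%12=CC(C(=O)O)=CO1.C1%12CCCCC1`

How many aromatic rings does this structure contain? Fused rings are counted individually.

The SMILES encodes two fused six-membered carbon rings, each with three alternating C=C double bonds; a six-membered carbon ring with three alternating C=C double bonds; a six-membered carbon ring with three alternating C=C double bonds, fused to a five-membered ring containing one N–H nitrogen and two C=C double bonds; a five-membered ring of four carbons and one oxygen, with two C=C double bonds; a six-membered saturated carbon ring.
The fused 6/6-membered bicyclic is a single π system with 10 sp² atoms and 10 π electrons from ring double bonds. 10 = 4(2)+2, so the system is aromatic and both rings count as aromatic (naphthalene).
The 6-membered ring is planar and fully conjugated; 3 ring double bonds give 6 π electrons. Since 6 = 4n+2 (n=1), it is aromatic (benzene).
The fused 6/5-membered bicyclic (with one N–H) is a single π system with 9 sp² atoms and 10 π electrons from ring double bonds plus a heteroatom lone pair. 10 = 4(2)+2, so the system is aromatic and both rings count as aromatic (indole).
The 5-membered ring with one oxygen is fully conjugated (every ring atom contributes a p orbital); 2 ring double bonds (4 π electrons) plus a heteroatom lone pair (2) give 6 π electrons. Since 6 = 4n+2 (n=1), it is aromatic (furan).
The second 6-membered ring has only sp³ atoms, so it is not fully conjugated — not aromatic (cyclohexane).
6 of the 7 rings are aromatic. Total: 6.

6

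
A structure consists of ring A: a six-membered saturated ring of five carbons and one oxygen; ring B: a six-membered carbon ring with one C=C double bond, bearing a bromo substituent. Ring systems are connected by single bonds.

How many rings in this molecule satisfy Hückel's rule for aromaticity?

Ring A has only sp³ atoms, so it is not fully conjugated — not aromatic (tetrahydropyran).
Ring B has four sp³ carbons, so it is not fully conjugated — not aromatic (cyclohexene).
No ring is aromatic. Total: 0.

0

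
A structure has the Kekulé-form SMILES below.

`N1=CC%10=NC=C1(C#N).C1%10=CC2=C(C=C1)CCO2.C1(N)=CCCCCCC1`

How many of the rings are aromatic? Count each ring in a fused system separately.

The SMILES encodes a six-membered ring with nitrogens at positions 1 and 4 and three alternating double bonds; a six-membered carbon ring with three alternating C=C double bonds, fused to a five-membered ring containing one oxygen and two sp³ carbons; an eight-membered carbon ring with one C=C double bond.
The 6-membered ring with two nitrogens (1,4) is planar and fully conjugated; 3 ring double bonds give 6 π electrons. 6 = 4(1)+2, so it is aromatic (pyrazine).
The 6-membered ring is fully conjugated (every ring atom contributes a p orbital); 3 ring double bonds give 6 π electrons. That satisfies 4n+2 with n=1, so it is aromatic (benzene ring).
The 5-membered ring with one oxygen has two sp³ carbons, so it is not fully conjugated — not aromatic (oxolane ring).
The 8-membered ring has six sp³ carbons, so it is not fully conjugated — not aromatic (cyclooctene).
2 of the 4 rings are aromatic. Total: 2.

2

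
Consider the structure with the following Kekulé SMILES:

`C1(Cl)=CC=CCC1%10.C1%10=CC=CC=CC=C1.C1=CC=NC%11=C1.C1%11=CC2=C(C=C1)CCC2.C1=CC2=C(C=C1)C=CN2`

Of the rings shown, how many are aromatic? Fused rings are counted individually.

4

The SMILES encodes a six-membered carbon ring with two conjugated C=C double bonds and two sp³ carbons; an eight-membered carbon ring with four alternating C=C double bonds; a six-membered ring of five carbons and one nitrogen with three alternating double bonds; a six-membered carbon ring with three alternating C=C double bonds, fused to a saturated five-membered carbon ring; a six-membered carbon ring with three alternating C=C double bonds, fused to a five-membered ring containing one N–H nitrogen and two C=C double bonds.
The 6-membered ring has two sp³ carbons, so it is not fully conjugated — not aromatic (1,3-cyclohexadiene).
The 8-membered ring has only sp² ring atoms; a planar conformation would have a fully conjugated π system of 8 electrons. But 8 = 4(2), which is 4n not 4n+2, so it is not aromatic (cyclooctatetraene) — cyclooctatetraene distorts into a non-planar tub to avoid antiaromaticity.
The 6-membered ring with one nitrogen has a continuous p-orbital overlap around the ring; 3 ring double bonds give 6 π electrons. Since 6 = 4n+2 (n=1), it is aromatic (pyridine).
The second 6-membered ring is fully conjugated (every ring atom contributes a p orbital); 3 ring double bonds give 6 π electrons. 6 = 4(1)+2, so it is aromatic (benzene ring).
The 5-membered ring has three sp³ carbons, so it is not fully conjugated — not aromatic (cyclopentane ring).
The fused 6/5-membered bicyclic (with one N–H) is a single π system with 9 sp² atoms and 10 π electrons from ring double bonds plus a heteroatom lone pair. 10 = 4(2)+2, so the system is aromatic and both rings count as aromatic (indole).
4 of the 7 rings are aromatic. Total: 4.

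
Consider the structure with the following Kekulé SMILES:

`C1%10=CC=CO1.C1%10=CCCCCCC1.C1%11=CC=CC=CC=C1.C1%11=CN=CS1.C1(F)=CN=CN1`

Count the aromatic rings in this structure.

The SMILES encodes a five-membered ring of four carbons and one oxygen, with two C=C double bonds; an eight-membered carbon ring with one C=C double bond; an eight-membered carbon ring with four alternating C=C double bonds; a five-membered ring with a sulfur at position 1 and a nitrogen at position 3 (in a C=N bond), with two double bonds; a five-membered ring with nitrogens at positions 1 and 3 (one bearing H, one in a C=N bond) and two double bonds.
The 5-membered ring with one oxygen has a continuous p-orbital overlap around the ring; 2 ring double bonds (4 π electrons) plus a heteroatom lone pair (2) give 6 π electrons. 6 = 4(1)+2, so it is aromatic (furan).
The 8-membered ring has six sp³ carbons, so it is not fully conjugated — not aromatic (cyclooctene).
The second 8-membered ring has only sp² ring atoms; a planar conformation would have a fully conjugated π system of 8 electrons. But 8 = 4(2), which is 4n not 4n+2, so it is not aromatic (cyclooctatetraene) — cyclooctatetraene distorts into a non-planar tub to avoid antiaromaticity.
The 5-membered ring with one sulfur and one =N– is planar and fully conjugated; 2 ring double bonds (4 π electrons) plus a heteroatom lone pair (2) give 6 π electrons. 6 = 4(1)+2, so it is aromatic (thiazole).
The 5-membered ring with two nitrogens (one N–H, one =N–) is planar and fully conjugated; 2 ring double bonds (4 π electrons) plus a heteroatom lone pair (2) give 6 π electrons. 6 = 4(1)+2, so it is aromatic (imidazole).
3 of the 5 rings are aromatic. Total: 3.

3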